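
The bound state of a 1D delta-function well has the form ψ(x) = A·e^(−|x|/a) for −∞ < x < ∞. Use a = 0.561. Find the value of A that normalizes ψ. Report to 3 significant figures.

We need A² ∫|f|² dx = 1, taking the integral from −∞ to ∞.
The integral (without the A² prefactor) comes out to a.
Hence A² = 1/[a].
Plugging in a = 0.561 yields A = 1.335.

A ≈ 1.34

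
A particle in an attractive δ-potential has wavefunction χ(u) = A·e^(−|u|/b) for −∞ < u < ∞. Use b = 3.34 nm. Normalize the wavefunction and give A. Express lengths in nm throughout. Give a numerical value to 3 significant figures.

The normalization condition is ∫|χ|² du = 1 from −∞ to ∞.
With χ = A·e^(−|u|/b), the integral evaluates to A²·[b].
Hence A² = 1/[b].
Substituting b = 3.34 gives A² = 0.2994, so A = 0.5472.

A ≈ 0.547 nm^(-1/2)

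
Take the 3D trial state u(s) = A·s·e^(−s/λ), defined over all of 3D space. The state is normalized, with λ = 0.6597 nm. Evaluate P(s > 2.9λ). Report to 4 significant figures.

P ≈ 0.3127

Integrate the radial probability density 4πs²|u|² over s > 2.9λ.
Normalization gives A² = 1/(3·π·λ^5).
Substituting t = s/λ, A², 4π and the length scale all cancel in the ratio: P = ∫_{2.9}^{∞} t^4·e^(-2·t) dt / ∫_{0}^{∞} t^4·e^(-2·t) dt.
With ∫ t^4·e^(-2·t) dt = -(t^4/2 + t^3 + 3·t^2/2 + 3·t/2 + 3/4)·e^(-2·t) + C, the region integral is ≈ 0.234539 and the full one is 3/4.
Taking the ratio yields P = 0.31272.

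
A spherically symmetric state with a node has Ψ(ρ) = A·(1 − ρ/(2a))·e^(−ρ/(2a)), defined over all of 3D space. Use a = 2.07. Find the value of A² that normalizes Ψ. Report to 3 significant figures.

Require ∫ |Ψ|² 4πρ² dρ = 1 over the whole domain.
In 3D with spherical symmetry the volume element is 4πρ² dρ.
Using ∫₀^∞ ρⁿ e^(−αρ) dρ = n!/αⁿ⁺¹, the integral (without the A² prefactor) comes out to 8·π·a^3.
With a = 2.07: A² = 0.004486 and A = 0.06698.

A^2 ≈ 0.00449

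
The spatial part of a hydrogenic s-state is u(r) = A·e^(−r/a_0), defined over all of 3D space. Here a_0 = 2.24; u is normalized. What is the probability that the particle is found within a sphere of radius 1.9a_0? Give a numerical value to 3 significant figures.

P ≈ 0.731

P = ∫ |u|² 4πr² dr over r ≤ 1.9a_0.
Normalization gives A² = 1/(π·a_0^3).
Substituting t = r/a_0, A², 4π and the length scale all cancel in the ratio: P = ∫_{0}^{1.9} t^2·e^(-2·t) dt / ∫_{0}^{∞} t^2·e^(-2·t) dt.
Using ∫ t^2·e^(-2·t) dt = -(2·t^2 + 2·t + 1)·e^(-2·t)/4, the numerator is 1/4 - 601·e^(-19/5)/200 and the denominator is 1/4.
Taking the ratio yields P = 0.7311.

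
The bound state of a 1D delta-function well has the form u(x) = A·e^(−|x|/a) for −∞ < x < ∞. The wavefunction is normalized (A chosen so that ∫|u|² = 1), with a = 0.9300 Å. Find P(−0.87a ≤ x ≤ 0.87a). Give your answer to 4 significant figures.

The probability is P = ∫ |u|² dx over [−0.87a, 0.87a].
With A² fixed by ∫|u|² = 1, i.e. A² = (a)^(−1), substitute and integrate.
Both integrals are even about x = 0, so only the x ≥ 0 halves are needed (the factors of 2 cancel). Substituting t = x/a, A² and the length scale cancel in the ratio: P = ∫_{0}^{0.87} e^(-2·t) dt / ∫_{0}^{∞} e^(-2·t) dt.
Using ∫ e^(-2·t) dt = -e^(-2·t)/2, the numerator is 1/2 - e^(-87/50)/2 and the denominator is 1/2.
Evaluating gives P = 0.82448.

P ≈ 0.8245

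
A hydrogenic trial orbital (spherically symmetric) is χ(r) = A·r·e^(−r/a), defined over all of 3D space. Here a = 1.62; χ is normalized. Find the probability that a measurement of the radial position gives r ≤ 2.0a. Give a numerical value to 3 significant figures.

P ≈ 0.371

Integrate the radial probability density 4πr²|χ|² over r ≤ 2.0a.
A² is fixed by ∫₀^∞ 4πr²|χ|² dr = 1, i.e. A² = (3·π·a^5)^(−1).
Let u = r/a; then A², 4π and the length scale all cancel, so P = ∫_{0}^{2.0} u^4·e^(-2·u) du ÷ ∫_{0}^{∞} u^4·e^(-2·u) du.
An antiderivative of u^4·e^(-2·u) is -(u^4/2 + u^3 + 3·u^2/2 + 3·u/2 + 3/4)·e^(-2·u); evaluating from 0 to 2.0 gives 3/4 - 103·e^(-4)/4, while the full integral is 3/4.
Taking the ratio yields P = 0.3712.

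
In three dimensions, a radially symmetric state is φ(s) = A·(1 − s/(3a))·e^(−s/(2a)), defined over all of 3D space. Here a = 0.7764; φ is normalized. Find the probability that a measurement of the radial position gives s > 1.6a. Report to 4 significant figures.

P ≈ 0.7282

With dV = 4πs²ds, the probability is ∫|φ|² dV over s > 1.6a.
Normalization gives A² = 1/(8·π·a^3/3).
Let u = s/a; then A², 4π and the length scale all cancel, so P = ∫_{1.6}^{∞} u^2·(1 - u/3)^2·e^(-u) du ÷ ∫_{0}^{∞} u^2·(1 - u/3)^2·e^(-u) du.
An antiderivative of u^2·(1 - u/3)^2·e^(-u) is (-u^4 + 2·u^3 - 3·u^2 - 6·u - 6)·e^(-u)/9; evaluating from 1.6 to ∞ gives ≈ 0.485485, while the full integral is 2/3.
The region integral divided by the full integral gives P = 0.72823.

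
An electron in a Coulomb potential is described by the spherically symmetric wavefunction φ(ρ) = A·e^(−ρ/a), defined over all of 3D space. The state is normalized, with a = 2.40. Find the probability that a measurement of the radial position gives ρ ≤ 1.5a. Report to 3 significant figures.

P ≈ 0.577

With dV = 4πρ²dρ, the probability is ∫|φ|² dV over ρ ≤ 1.5a.
The full normalization integral is A²·[π·a^3] = 1, fixing A².
Let u = ρ/a; then A², 4π and the length scale all cancel, so P = ∫_{0}^{1.5} u^2·e^(-2·u) du ÷ ∫_{0}^{∞} u^2·e^(-2·u) du.
An antiderivative of u^2·e^(-2·u) is -(2·u^2 + 2·u + 1)·e^(-2·u)/4; evaluating from 0 to 1.5 gives 1/4 - 17·e^(-3)/8, while the full integral is 1/4.
This evaluates to P = 0.5768.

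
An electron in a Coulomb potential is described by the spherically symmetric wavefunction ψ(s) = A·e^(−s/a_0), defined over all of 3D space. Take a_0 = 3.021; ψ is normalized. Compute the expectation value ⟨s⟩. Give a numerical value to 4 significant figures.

⟨s⟩ ≈ 4.532

The expectation value is the |ψ|²-weighted average of s: ∫ s|ψ|² 4πs² ds.
The ratio of the moment integral to the normalization integral gives ⟨s⟩ = 3·a_0/2.
Putting a_0 = 3.021 gives 4.5315.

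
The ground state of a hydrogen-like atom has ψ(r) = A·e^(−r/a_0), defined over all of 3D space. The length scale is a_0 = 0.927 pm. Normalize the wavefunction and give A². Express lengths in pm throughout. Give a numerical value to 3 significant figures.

The normalization condition is ∫|ψ|² 4πr² dr = 1 from 0 to ∞.
In 3D with spherical symmetry the volume element is 4πr² dr.
Carrying out the integral gives A² · π·a_0^3.
Hence A² = 1/[π·a_0^3].
With a_0 = 0.927: A² = 0.3996 and A = 0.6321.

A^2 ≈ 0.400 pm^(-3)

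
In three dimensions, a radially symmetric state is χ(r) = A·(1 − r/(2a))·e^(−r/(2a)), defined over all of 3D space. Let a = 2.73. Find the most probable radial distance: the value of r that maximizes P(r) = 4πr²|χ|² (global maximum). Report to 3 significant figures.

The maximum of P(r) = 4πr²|χ|² occurs where its derivative vanishes.
Solving yields r = a·(√(5) + 3).
With a = 2.73, the most probable radial distance is 14.29.

r ≈ 14.3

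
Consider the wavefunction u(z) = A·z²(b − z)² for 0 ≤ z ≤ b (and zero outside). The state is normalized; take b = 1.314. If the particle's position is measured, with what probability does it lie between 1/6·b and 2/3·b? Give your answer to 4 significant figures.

P ≈ 0.8462

The probability is P = ∫ |u|² dz over [1/6·b, 2/3·b].
With A² fixed by ∫|u|² = 1, i.e. A² = (b^9/630)^(−1), substitute and integrate.
Let t = z/b; then A² and the length scale cancel, so P = ∫_{1/6}^{2/3} t^4·(1 - t)^4 dt ÷ ∫_{0}^{1} t^4·(1 - t)^4 dt.
With ∫ t^4·(1 - t)^4 dt = t^5·(70·t^4 - 315·t^3 + 540·t^2 - 420·t + 126)/630 + C, the region integral is ≈ 0.00134318 and the full one is 1/630.
Taking the ratio, P = 0.84620.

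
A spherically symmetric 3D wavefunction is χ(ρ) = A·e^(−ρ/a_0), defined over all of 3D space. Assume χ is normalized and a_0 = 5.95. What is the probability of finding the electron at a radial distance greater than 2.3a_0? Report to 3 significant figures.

Integrate the radial probability density 4πρ²|χ|² over ρ > 2.3a_0.
A² is fixed by ∫₀^∞ 4πρ²|χ|² dρ = 1, i.e. A² = (π·a_0^3)^(−1).
Let u = ρ/a_0; then A², 4π and the length scale all cancel, so P = ∫_{2.3}^{∞} u^2·e^(-2·u) du ÷ ∫_{0}^{∞} u^2·e^(-2·u) du.
Using ∫ u^2·e^(-2·u) du = -(2·u^2 + 2·u + 1)·e^(-2·u)/4, the numerator is 809·e^(-23/5)/200 and the denominator is 1/4.
Taking the ratio yields P = 0.1626.

P ≈ 0.163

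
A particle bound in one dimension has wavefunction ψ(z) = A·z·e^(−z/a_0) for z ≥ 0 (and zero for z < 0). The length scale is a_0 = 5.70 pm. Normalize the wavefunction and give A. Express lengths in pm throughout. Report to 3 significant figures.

A ≈ 0.147 pm^(-3/2)

Normalization requires ∫|ψ|² dz = 1, integrated from 0 to ∞.
∫|ψ|² dz = A²·(a_0^3/4).
So A² = (a_0^3/4)^(−1).
Substituting a_0 = 5.70 gives A² = 0.02160, so A = 0.1470.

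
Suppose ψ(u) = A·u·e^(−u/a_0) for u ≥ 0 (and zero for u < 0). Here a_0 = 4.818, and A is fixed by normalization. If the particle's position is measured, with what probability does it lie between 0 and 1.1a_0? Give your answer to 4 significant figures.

The probability is P = ∫ |ψ|² du over [0, 1.1a_0].
With A² fixed by ∫|ψ|² = 1, i.e. A² = (a_0^3/4)^(−1), substitute and integrate.
Let t = u/a_0; then A² and the length scale cancel, so P = ∫_{0}^{1.1} t^2·e^(-2·t) dt ÷ ∫_{0}^{∞} t^2·e^(-2·t) dt.
With ∫ t^2·e^(-2·t) dt = -(2·t^2 + 2·t + 1)·e^(-2·t)/4 + C, the region integral is 1/4 - 281·e^(-11/5)/200 and the full one is 1/4.
The result is P = 0.37729.

P ≈ 0.3773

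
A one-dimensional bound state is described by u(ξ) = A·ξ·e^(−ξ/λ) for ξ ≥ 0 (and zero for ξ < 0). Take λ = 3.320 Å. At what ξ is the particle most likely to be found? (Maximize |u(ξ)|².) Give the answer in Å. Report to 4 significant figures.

Differentiate |u(ξ)|² with respect to ξ and set to zero.
Solving yields ξ = λ.
With λ = 3.320, the most probable position is 3.3200 Å.

ξ ≈ 3.320 Å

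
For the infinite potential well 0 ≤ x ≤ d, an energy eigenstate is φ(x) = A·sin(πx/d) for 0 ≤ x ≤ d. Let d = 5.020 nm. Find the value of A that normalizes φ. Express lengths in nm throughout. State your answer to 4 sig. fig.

A ≈ 0.6312 nm^(-1/2)

We need A² ∫|f|² dx = 1, taking the integral from 0 to d.
The integral (without the A² prefactor) comes out to d/2.
Setting this equal to 1 gives A² = 1/(d/2).
Substituting d = 5.020 gives A² = 0.39841, so A = 0.63119.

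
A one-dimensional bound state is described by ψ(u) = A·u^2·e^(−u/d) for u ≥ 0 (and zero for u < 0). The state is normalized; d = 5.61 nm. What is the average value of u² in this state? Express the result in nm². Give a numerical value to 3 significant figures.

By definition ⟨u²⟩ = ∫ u^2 |ψ(u)|² du.
Recall ∫₀^∞ u^m e^(−u/β) du = m!·β^(m+1), since the A² factors cancel between numerator and denominator, ⟨u²⟩ = 15·d^2/2.
Putting d = 5.61 gives 236.0.

⟨u^2⟩ ≈ 236 nm^2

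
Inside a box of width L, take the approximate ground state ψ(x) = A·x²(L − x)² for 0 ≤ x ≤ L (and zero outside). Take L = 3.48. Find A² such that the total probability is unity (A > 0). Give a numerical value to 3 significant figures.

A^2 ≈ 0.00842

We need A² ∫|f|² dx = 1, taking the integral from 0 to L.
Carrying out the integral gives A² · L^9/630.
So A² = (L^9/630)^(−1).
Substituting L = 3.48 gives A² = 0.008416, so A = 0.09174.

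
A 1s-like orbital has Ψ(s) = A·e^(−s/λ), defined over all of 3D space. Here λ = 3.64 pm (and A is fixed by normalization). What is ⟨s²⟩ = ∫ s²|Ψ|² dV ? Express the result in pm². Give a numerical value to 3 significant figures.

⟨s^2⟩ ≈ 39.7 pm^2

The expectation value is the |Ψ|²-weighted average of s^2: ∫ s^2|Ψ|² 4πs² ds.
With ∫₀^∞ s^4 e^(−αs) ds = 4!/α^5, the ratio of the moment integral to the normalization integral gives ⟨s²⟩ = 3·λ^2.
Putting λ = 3.64 gives 39.75.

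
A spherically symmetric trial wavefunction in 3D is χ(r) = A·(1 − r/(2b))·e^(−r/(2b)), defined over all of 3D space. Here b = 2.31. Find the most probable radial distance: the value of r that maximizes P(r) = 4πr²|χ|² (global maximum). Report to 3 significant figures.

r ≈ 12.1

Differentiate P(r) = 4πr²|χ|² with respect to r and set to zero.
This gives r = b·(√(5) + 3).
With b = 2.31, the most probable radial distance is 12.10.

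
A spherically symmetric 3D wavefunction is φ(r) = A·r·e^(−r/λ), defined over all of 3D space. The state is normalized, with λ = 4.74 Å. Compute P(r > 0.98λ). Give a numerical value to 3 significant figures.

Integrate the radial probability density 4πr²|φ|² over r > 0.98λ.
The full normalization integral is A²·[3·π·λ^5] = 1, fixing A².
In terms of u = r/λ (A², 4π and the length scale all cancel between numerator and denominator), P = [∫_{0.98}^{∞} u^4·e^(-2·u) du] / [∫_{0}^{∞} u^4·e^(-2·u) du].
An antiderivative of u^4·e^(-2·u) is -(u^4/2 + u^3 + 3·u^2/2 + 3·u/2 + 3/4)·e^(-2·u); evaluating from 0.98 to ∞ gives ≈ 0.71316, while the full integral is 3/4.
This evaluates to P = 0.9509.

P ≈ 0.951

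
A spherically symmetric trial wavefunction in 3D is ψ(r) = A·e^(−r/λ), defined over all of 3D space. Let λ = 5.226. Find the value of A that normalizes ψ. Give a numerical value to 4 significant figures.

The normalization condition is ∫|ψ|² 4πr² dr = 1 from 0 to ∞.
(Spherical symmetry: dV = 4πr² dr.)
With ψ = A·e^(−r/λ), the integral evaluates to A²·[π·λ^3].
Plugging in λ = 5.226 yields A = 0.047225.

A ≈ 0.04722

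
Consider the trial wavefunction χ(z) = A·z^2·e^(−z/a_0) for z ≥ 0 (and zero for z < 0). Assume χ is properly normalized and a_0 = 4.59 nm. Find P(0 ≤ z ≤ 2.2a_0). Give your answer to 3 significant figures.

P ≈ 0.449

The probability is P = ∫ |χ|² dz over [0, 2.2a_0].
With A² fixed by ∫|χ|² = 1, i.e. A² = (3·a_0^5/4)^(−1), substitute and integrate.
Substituting u = z/a_0, A² and the length scale cancel in the ratio: P = ∫_{0}^{2.2} u^4·e^(-2·u) du / ∫_{0}^{∞} u^4·e^(-2·u) du.
An antiderivative of u^4·e^(-2·u) is -(u^4/2 + u^3 + 3·u^2/2 + 3·u/2 + 3/4)·e^(-2·u); evaluating from 0 to 2.2 gives ≈ 0.33661, while the full integral is 3/4.
This works out to P = 0.4488.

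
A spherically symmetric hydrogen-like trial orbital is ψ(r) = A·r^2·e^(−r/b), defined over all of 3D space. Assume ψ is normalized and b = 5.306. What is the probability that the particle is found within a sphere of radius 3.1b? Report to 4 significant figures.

P ≈ 0.4258

With dV = 4πr²dr, the probability is ∫|ψ|² dV over r ≤ 3.1b.
The full normalization integral is A²·[45·π·b^7/2] = 1, fixing A².
In terms of u = r/b (A², 4π and the length scale all cancel between numerator and denominator), P = [∫_{0}^{3.1} u^6·e^(-2·u) du] / [∫_{0}^{∞} u^6·e^(-2·u) du].
Using ∫ u^6·e^(-2·u) du = -(4·u^6 + 12·u^5 + 30·u^4 + 60·u^3 + 90·u^2 + 90·u + 45)·e^(-2·u)/8, the numerator is ≈ 2.39505 and the denominator is 45/8.
Taking the ratio yields P = 0.42579.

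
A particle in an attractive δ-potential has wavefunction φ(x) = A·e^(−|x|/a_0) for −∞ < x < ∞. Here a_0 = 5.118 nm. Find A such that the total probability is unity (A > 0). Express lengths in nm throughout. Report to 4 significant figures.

A ≈ 0.4420 nm^(-1/2)

Normalization requires ∫|φ|² dx = 1, integrated from −∞ to ∞.
Carrying out the integral gives A² · a_0.
With a_0 = 5.118: A² = 0.19539 and A = 0.44203.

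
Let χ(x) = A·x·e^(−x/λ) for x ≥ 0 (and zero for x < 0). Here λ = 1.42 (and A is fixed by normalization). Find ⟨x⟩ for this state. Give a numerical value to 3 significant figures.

⟨x⟩ ≈ 2.13

By definition ⟨x⟩ = ∫ x |χ(x)|² dx.
Recall ∫₀^∞ x^m e^(−x/β) dx = m!·β^(m+1), since the A² factors cancel between numerator and denominator, ⟨x⟩ = 3·λ/2.
Putting λ = 1.42 gives 2.130.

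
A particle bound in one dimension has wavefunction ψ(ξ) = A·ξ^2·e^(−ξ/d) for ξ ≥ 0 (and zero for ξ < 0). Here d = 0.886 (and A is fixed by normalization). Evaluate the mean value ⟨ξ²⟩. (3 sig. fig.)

⟨ξ^2⟩ ≈ 5.89

By definition ⟨ξ²⟩ = ∫ ξ^2 |ψ(ξ)|² dξ.
Recall ∫₀^∞ ξ^m e^(−ξ/β) dξ = m!·β^(m+1), evaluating both integrals, ⟨ξ²⟩ = 15·d^2/2.
Putting d = 0.886 gives 5.887.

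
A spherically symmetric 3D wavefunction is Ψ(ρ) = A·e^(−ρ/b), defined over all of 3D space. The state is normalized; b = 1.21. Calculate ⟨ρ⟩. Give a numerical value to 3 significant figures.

⟨ρ⟩ ≈ 1.82

⟨ρ⟩ = ∫ ρ |Ψ|² 4πρ² dρ over the full domain.
With ∫₀^∞ ρ^3 e^(−αρ) dρ = 3!/α^4, since the A² factors cancel between numerator and denominator, ⟨ρ⟩ = 3·b/2.
With b = 1.21, ⟨ρ⟩ = 1.815.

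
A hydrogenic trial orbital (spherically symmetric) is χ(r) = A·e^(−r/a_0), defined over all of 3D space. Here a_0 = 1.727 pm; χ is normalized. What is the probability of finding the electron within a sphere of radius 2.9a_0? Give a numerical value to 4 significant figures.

P ≈ 0.9285

With dV = 4πr²dr, the probability is ∫|χ|² dV over r ≤ 2.9a_0.
A² is fixed by ∫₀^∞ 4πr²|χ|² dr = 1, i.e. A² = (π·a_0^3)^(−1).
Let u = r/a_0; then A², 4π and the length scale all cancel, so P = ∫_{0}^{2.9} u^2·e^(-2·u) du ÷ ∫_{0}^{∞} u^2·e^(-2·u) du.
With ∫ u^2·e^(-2·u) du = -(2·u^2 + 2·u + 1)·e^(-2·u)/4 + C, the region integral is 1/4 - 1181·e^(-29/5)/200 and the full one is 1/4.
The region integral divided by the full integral gives P = 0.92849.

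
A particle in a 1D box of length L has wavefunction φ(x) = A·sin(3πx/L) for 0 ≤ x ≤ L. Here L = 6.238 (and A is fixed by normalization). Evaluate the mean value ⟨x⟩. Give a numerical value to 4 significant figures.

⟨x⟩ ≈ 3.119

⟨x⟩ = ∫ x |φ|² dx over the full domain.
Evaluating both integrals, ⟨x⟩ = L/2.
Putting L = 6.238 gives 3.1190.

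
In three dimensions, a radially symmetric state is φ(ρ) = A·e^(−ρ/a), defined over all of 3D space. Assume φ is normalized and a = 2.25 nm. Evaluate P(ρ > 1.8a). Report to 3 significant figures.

With dV = 4πρ²dρ, the probability is ∫|φ|² dV over ρ > 1.8a.
A² is fixed by ∫₀^∞ 4πρ²|φ|² dρ = 1, i.e. A² = (π·a^3)^(−1).
Substituting u = ρ/a, A², 4π and the length scale all cancel in the ratio: P = ∫_{1.8}^{∞} u^2·e^(-2·u) du / ∫_{0}^{∞} u^2·e^(-2·u) du.
Using ∫ u^2·e^(-2·u) du = -(2·u^2 + 2·u + 1)·e^(-2·u)/4, the numerator is 277·e^(-18/5)/100 and the denominator is 1/4.
This evaluates to P = 0.3027.

P ≈ 0.303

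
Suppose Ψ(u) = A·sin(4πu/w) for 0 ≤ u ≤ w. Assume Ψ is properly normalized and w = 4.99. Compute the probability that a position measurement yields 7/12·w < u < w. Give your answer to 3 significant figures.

P ≈ 0.451

P = ∫_{7/12·w}^{w} |Ψ(u)|² du.
With A² fixed by ∫|Ψ|² = 1, i.e. A² = (w/2)^(−1), substitute and integrate.
Let t = u/w; then A² and the length scale cancel, so P = ∫_{7/12}^{1} sin(4·π·t)^2 dt ÷ ∫_{0}^{1} sin(4·π·t)^2 dt.
Using ∫ sin(4·π·t)^2 dt = t/2 - sin(4·π·t)·cos(4·π·t)/(8·π), the numerator is √(3)/(32·π) + 5/24 and the denominator is 1/2.
The result is P = √(3)/(16·π) + 5/12.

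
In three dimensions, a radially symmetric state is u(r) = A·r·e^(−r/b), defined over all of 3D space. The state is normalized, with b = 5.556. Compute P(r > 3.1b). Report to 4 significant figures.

With dV = 4πr²dr, the probability is ∫|u|² dV over r > 3.1b.
A² is fixed by ∫₀^∞ 4πr²|u|² dr = 1, i.e. A² = (3·π·b^5)^(−1).
Let t = r/b; then A², 4π and the length scale all cancel, so P = ∫_{3.1}^{∞} t^4·e^(-2·t) dt ÷ ∫_{0}^{∞} t^4·e^(-2·t) dt.
With ∫ t^4·e^(-2·t) dt = -(t^4/2 + t^3 + 3·t^2/2 + 3·t/2 + 3/4)·e^(-2·t) + C, the region integral is ≈ 0.194383 and the full one is 3/4.
The region integral divided by the full integral gives P = 0.25918.

P ≈ 0.2592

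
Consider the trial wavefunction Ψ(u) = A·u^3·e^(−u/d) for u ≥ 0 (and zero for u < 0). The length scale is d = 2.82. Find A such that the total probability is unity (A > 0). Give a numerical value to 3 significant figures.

A ≈ 0.0112

Normalization requires ∫|Ψ|² du = 1, integrated from 0 to ∞.
With Ψ = A·u^3·e^(−u/d), the integral evaluates to A²·[45·d^7/8].
Substituting d = 2.82 gives A² = 0.0001254, so A = 0.01120.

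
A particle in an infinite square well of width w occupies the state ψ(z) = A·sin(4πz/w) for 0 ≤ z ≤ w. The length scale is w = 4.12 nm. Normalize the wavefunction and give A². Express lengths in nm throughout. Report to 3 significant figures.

Normalization requires ∫|ψ|² dz = 1, integrated from 0 to w.
Carrying out the integral gives A² · w/2.
Substituting w = 4.12 gives A² = 0.4854, so A = 0.6967.

A^2 ≈ 0.485 nm^(-1)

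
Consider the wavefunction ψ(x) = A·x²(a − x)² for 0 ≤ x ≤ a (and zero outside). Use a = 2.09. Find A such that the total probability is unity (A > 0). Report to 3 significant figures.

A ≈ 0.910

We need A² ∫|f|² dx = 1, taking the integral from 0 to a.
With ψ = A·x²(a − x)², the integral evaluates to A²·[a^9/630].
Substituting a = 2.09 gives A² = 0.8280, so A = 0.9099.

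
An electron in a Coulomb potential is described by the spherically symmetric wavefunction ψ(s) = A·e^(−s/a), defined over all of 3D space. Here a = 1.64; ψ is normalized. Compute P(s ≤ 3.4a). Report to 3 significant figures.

P = ∫ |ψ|² 4πs² ds over s ≤ 3.4a.
The full normalization integral is A²·[π·a^3] = 1, fixing A².
Let u = s/a; then A², 4π and the length scale all cancel, so P = ∫_{0}^{3.4} u^2·e^(-2·u) du ÷ ∫_{0}^{∞} u^2·e^(-2·u) du.
Using ∫ u^2·e^(-2·u) du = -(2·u^2 + 2·u + 1)·e^(-2·u)/4, the numerator is 1/4 - 773·e^(-34/5)/100 and the denominator is 1/4.
The region integral divided by the full integral gives P = 0.9656.

P ≈ 0.966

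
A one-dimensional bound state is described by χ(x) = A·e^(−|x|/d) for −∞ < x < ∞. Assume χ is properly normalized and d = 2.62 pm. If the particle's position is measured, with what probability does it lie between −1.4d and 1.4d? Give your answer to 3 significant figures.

The probability is P = ∫ |χ|² dx over [−1.4d, 1.4d].
Since A² = 1/(d), this is the region integral divided by the full normalization integral.
By symmetry take twice the x ≥ 0 contribution in numerator and denominator; the 2's cancel. Let u = x/d; then A² and the length scale cancel, so P = ∫_{0}^{1.4} e^(-2·u) du ÷ ∫_{0}^{∞} e^(-2·u) du.
Using ∫ e^(-2·u) du = -e^(-2·u)/2, the numerator is 1/2 - e^(-14/5)/2 and the denominator is 1/2.
Evaluating gives P = 0.9392.

P ≈ 0.939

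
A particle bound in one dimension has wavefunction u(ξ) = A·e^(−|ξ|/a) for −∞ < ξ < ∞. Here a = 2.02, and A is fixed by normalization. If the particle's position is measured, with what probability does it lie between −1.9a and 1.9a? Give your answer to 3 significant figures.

P ≈ 0.978

|u|² is the probability density, so P = ∫_{−1.9a}^{1.9a} |u|² dξ.
Since A² = 1/(a), this is the region integral divided by the full normalization integral.
By symmetry take twice the ξ ≥ 0 contribution in numerator and denominator; the 2's cancel. Let t = ξ/a; then A² and the length scale cancel, so P = ∫_{0}^{1.9} e^(-2·t) dt ÷ ∫_{0}^{∞} e^(-2·t) dt.
With ∫ e^(-2·t) dt = -e^(-2·t)/2 + C, the region integral is 1/2 - e^(-19/5)/2 and the full one is 1/2.
This works out to P = 0.9776.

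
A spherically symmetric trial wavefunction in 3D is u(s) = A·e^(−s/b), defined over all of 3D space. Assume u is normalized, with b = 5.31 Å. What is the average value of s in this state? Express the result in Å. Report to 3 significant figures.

The expectation value is the |u|²-weighted average of s: ∫ s|u|² 4πs² ds.
Using ∫₀^∞ sⁿ e^(−αs) ds = n!/αⁿ⁺¹, since the A² factors cancel between numerator and denominator, ⟨s⟩ = 3·b/2.
Putting b = 5.31 gives 7.965.

⟨s⟩ ≈ 7.97 Å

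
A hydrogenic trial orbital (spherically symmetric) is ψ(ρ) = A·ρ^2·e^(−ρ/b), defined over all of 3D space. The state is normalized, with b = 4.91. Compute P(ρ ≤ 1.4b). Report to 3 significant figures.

P ≈ 0.0244

With dV = 4πρ²dρ, the probability is ∫|ψ|² dV over ρ ≤ 1.4b.
The full normalization integral is A²·[45·π·b^7/2] = 1, fixing A².
Let u = ρ/b; then A², 4π and the length scale all cancel, so P = ∫_{0}^{1.4} u^6·e^(-2·u) du ÷ ∫_{0}^{∞} u^6·e^(-2·u) du.
With ∫ u^6·e^(-2·u) du = -(4·u^6 + 12·u^5 + 30·u^4 + 60·u^3 + 90·u^2 + 90·u + 45)·e^(-2·u)/8 + C, the region integral is ≈ 0.13731 and the full one is 45/8.
Taking the ratio yields P = 0.02441.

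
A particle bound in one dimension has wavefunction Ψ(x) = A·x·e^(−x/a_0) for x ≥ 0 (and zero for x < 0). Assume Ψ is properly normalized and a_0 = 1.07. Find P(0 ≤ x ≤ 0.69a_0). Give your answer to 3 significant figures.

The probability is P = ∫ |Ψ|² dx over [0, 0.69a_0].
With A² fixed by ∫|Ψ|² = 1, i.e. A² = (a_0^3/4)^(−1), substitute and integrate.
Substituting u = x/a_0, A² and the length scale cancel in the ratio: P = ∫_{0}^{0.69} u^2·e^(-2·u) du / ∫_{0}^{∞} u^2·e^(-2·u) du.
Using ∫ u^2·e^(-2·u) du = -(2·u^2 + 2·u + 1)·e^(-2·u)/4, the numerator is ≈ 0.040422 and the denominator is 1/4.
This works out to P = 0.1617.

P ≈ 0.162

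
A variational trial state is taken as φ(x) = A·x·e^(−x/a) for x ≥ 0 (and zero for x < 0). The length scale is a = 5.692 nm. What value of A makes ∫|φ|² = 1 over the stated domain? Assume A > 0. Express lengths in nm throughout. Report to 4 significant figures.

A ≈ 0.1473 nm^(-3/2)

Normalization requires ∫|φ|² dx = 1, integrated from 0 to ∞.
With ∫₀^∞ x^2 e^(−αx) dx = 2!/α^3, carrying out the integral gives A² · a^3/4.
So A² = (a^3/4)^(−1).
Plugging in a = 5.692 yields A = 0.14728.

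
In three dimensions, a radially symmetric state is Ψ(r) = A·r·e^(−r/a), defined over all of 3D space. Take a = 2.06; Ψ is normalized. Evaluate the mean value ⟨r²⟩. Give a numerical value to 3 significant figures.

⟨r^2⟩ ≈ 31.8

⟨r²⟩ = ∫ r^2 |Ψ|² 4πr² dr over the full domain.
Recall ∫₀^∞ r^m e^(−r/β) dr = m!·β^(m+1), since the A² factors cancel between numerator and denominator, ⟨r²⟩ = 15·a^2/2.
With a = 2.06, ⟨r^2⟩ = 31.83.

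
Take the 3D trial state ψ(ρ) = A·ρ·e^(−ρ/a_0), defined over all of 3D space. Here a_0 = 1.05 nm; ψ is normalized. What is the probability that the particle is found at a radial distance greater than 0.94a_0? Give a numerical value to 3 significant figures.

With dV = 4πρ²dρ, the probability is ∫|ψ|² dV over ρ > 0.94a_0.
The full normalization integral is A²·[3·π·a_0^5] = 1, fixing A².
In terms of u = ρ/a_0 (A², 4π and the length scale all cancel between numerator and denominator), P = [∫_{0.94}^{∞} u^4·e^(-2·u) du] / [∫_{0}^{∞} u^4·e^(-2·u) du].
With ∫ u^4·e^(-2·u) du = -(u^4/2 + u^3 + 3·u^2/2 + 3·u/2 + 3/4)·e^(-2·u) + C, the region integral is ≈ 0.71814 and the full one is 3/4.
This evaluates to P = 0.9575.

P ≈ 0.958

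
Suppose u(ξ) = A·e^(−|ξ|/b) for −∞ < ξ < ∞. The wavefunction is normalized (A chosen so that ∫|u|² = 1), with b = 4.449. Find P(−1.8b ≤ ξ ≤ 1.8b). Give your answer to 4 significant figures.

P ≈ 0.9727

The probability is P = ∫ |u|² dξ over [−1.8b, 1.8b].
With A² fixed by ∫|u|² = 1, i.e. A² = (b)^(−1), substitute and integrate.
By symmetry take twice the ξ ≥ 0 contribution in numerator and denominator; the 2's cancel. In terms of t = ξ/b (A² and the length scale cancel between numerator and denominator), P = [∫_{0}^{1.8} e^(-2·t) dt] / [∫_{0}^{∞} e^(-2·t) dt].
Using ∫ e^(-2·t) dt = -e^(-2·t)/2, the numerator is 1/2 - e^(-18/5)/2 and the denominator is 1/2.
The result is P = 0.97268.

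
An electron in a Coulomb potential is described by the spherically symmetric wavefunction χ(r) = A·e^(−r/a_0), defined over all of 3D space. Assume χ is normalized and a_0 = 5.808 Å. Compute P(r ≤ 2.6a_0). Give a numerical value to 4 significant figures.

P ≈ 0.8912

Integrate the radial probability density 4πr²|χ|² over r ≤ 2.6a_0.
The full normalization integral is A²·[π·a_0^3] = 1, fixing A².
Let u = r/a_0; then A², 4π and the length scale all cancel, so P = ∫_{0}^{2.6} u^2·e^(-2·u) du ÷ ∫_{0}^{∞} u^2·e^(-2·u) du.
Using ∫ u^2·e^(-2·u) du = -(2·u^2 + 2·u + 1)·e^(-2·u)/4, the numerator is 1/4 - 493·e^(-26/5)/100 and the denominator is 1/4.
Taking the ratio yields P = 0.89121.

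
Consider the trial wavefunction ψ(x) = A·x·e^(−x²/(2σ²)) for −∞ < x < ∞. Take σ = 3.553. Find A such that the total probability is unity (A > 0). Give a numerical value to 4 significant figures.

A ≈ 0.1586

Normalization requires ∫|ψ|² dx = 1, integrated from −∞ to ∞.
The integral (without the A² prefactor) comes out to √(π)·σ^3/2.
Plugging in σ = 3.553 yields A = 0.15861.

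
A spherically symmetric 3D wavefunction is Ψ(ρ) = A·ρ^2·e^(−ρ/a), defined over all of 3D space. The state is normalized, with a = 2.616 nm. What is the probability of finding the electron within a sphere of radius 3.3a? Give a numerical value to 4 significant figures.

Integrate the radial probability density 4πρ²|Ψ|² over ρ ≤ 3.3a.
The full normalization integral is A²·[45·π·a^7/2] = 1, fixing A².
Substituting u = ρ/a, A², 4π and the length scale all cancel in the ratio: P = ∫_{0}^{3.3} u^6·e^(-2·u) du / ∫_{0}^{∞} u^6·e^(-2·u) du.
An antiderivative of u^6·e^(-2·u) is -(4·u^6 + 12·u^5 + 30·u^4 + 60·u^3 + 90·u^2 + 90·u + 45)·e^(-2·u)/8; evaluating from 0 to 3.3 gives ≈ 2.75153, while the full integral is 45/8.
The region integral divided by the full integral gives P = 0.48916.

P ≈ 0.4892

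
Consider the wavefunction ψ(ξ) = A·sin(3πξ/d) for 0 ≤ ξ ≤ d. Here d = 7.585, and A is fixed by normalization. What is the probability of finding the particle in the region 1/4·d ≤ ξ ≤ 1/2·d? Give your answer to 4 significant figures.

The probability is P = ∫ |ψ|² dξ over [1/4·d, 1/2·d].
Since A² = 1/(d/2), this is the region integral divided by the full normalization integral.
Substituting u = ξ/d, A² and the length scale cancel in the ratio: P = ∫_{1/4}^{1/2} sin(3·π·u)^2 du / ∫_{0}^{1} sin(3·π·u)^2 du.
An antiderivative of sin(3·π·u)^2 is u/2 - sin(6·π·u)/(12·π); evaluating from 1/4 to 1/2 gives 1/8 - 1/(12·π), while the full integral is 1/2.
Taking the ratio, P = (-2 + 3·π)/(12·π).

P ≈ 0.1969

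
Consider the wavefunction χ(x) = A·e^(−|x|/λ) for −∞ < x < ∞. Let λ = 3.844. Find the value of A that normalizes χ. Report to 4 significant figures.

Normalization requires ∫|χ|² dx = 1, integrated from −∞ to ∞.
Recall ∫₀^∞ x^m e^(−x/β) dx = m!·β^(m+1), ∫|χ|² dx = A²·(λ).
Hence A² = 1/[λ].
With λ = 3.844: A² = 0.26015 and A = 0.51004.

A ≈ 0.5100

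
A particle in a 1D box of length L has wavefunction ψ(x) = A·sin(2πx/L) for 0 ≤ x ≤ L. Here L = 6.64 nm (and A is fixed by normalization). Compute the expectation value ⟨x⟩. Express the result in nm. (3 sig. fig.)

⟨x⟩ ≈ 3.32 nm

⟨x⟩ = ∫ x |ψ|² dx over the full domain.
Since the A² factors cancel between numerator and denominator, ⟨x⟩ = L/2.
Putting L = 6.64 gives 3.320.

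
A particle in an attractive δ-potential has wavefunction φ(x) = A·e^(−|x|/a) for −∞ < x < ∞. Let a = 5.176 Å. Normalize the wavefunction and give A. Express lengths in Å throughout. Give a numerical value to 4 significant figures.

A ≈ 0.4395 Å^(-1/2)

Normalization requires ∫|φ|² dx = 1, integrated from −∞ to ∞.
∫|φ|² dx = A²·(a).
With a = 5.176: A² = 0.19320 and A = 0.43954.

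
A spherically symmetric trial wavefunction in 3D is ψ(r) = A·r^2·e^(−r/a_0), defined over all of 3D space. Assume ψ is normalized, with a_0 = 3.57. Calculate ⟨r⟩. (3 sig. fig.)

By definition ⟨r⟩ = ∫ r |ψ(r)|² 4πr² dr.
Since the A² factors cancel between numerator and denominator, ⟨r⟩ = 7·a_0/2.
Putting a_0 = 3.57 gives 12.50.

⟨r⟩ ≈ 12.5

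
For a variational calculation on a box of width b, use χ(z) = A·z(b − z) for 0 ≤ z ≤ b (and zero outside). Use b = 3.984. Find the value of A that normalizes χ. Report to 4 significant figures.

Require ∫ |χ|² dz = 1 over the whole domain.
The integral (without the A² prefactor) comes out to b^5/30.
So A² = (b^5/30)^(−1).
Substituting b = 3.984 gives A² = 0.029890, so A = 0.17289.

A ≈ 0.1729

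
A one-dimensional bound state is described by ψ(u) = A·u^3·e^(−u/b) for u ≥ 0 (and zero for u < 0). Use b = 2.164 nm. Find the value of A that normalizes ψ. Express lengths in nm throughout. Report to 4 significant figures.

A ≈ 0.02828 nm^(-7/2)

Require ∫ |ψ|² du = 1 over the whole domain.
With ∫₀^∞ u^6 e^(−αu) du = 6!/α^7, carrying out the integral gives A² · 45·b^7/8.
Hence A² = 1/[45·b^7/8].
With b = 2.164: A² = 0.00079998 and A = 0.028284.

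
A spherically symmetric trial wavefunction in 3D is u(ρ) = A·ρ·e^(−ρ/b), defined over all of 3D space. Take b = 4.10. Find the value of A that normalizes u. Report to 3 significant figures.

We need A² ∫|f|² 4πρ² dρ = 1, taking the integral from 0 to ∞.
The integral (without the A² prefactor) comes out to 3·π·b^5.
Setting this equal to 1 gives A² = 1/(3·π·b^5).
With b = 4.10: A² = 0.00009158 and A = 0.009570.

A ≈ 0.00957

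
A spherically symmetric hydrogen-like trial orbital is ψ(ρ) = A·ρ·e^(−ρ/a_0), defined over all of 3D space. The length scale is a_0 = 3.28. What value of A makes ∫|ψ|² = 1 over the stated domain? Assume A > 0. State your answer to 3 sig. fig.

We need A² ∫|f|² 4πρ² dρ = 1, taking the integral from 0 to ∞.
Carrying out the integral gives A² · 3·π·a_0^5.
With a_0 = 3.28: A² = 0.0002795 and A = 0.01672.

A ≈ 0.0167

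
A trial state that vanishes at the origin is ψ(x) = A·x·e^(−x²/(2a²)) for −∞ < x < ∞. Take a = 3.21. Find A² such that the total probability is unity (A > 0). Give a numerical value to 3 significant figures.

A^2 ≈ 0.0341

We need A² ∫|f|² dx = 1, taking the integral from −∞ to ∞.
With ψ = A·x·e^(−x²/(2a²)), the integral evaluates to A²·[√(π)·a^3/2].
So A² = (√(π)·a^3/2)^(−1).
Plugging in a = 3.21 yields A = 0.1847.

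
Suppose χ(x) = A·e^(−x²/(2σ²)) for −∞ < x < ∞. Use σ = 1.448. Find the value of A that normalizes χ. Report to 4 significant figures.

A ≈ 0.6242

We need A² ∫|f|² dx = 1, taking the integral from −∞ to ∞.
Using the Gaussian integral ∫_{−∞}^{∞} e^(−αx²) dx = √(π/α), the integral (without the A² prefactor) comes out to √(π)·σ.
Plugging in σ = 1.448 yields A = 0.62421.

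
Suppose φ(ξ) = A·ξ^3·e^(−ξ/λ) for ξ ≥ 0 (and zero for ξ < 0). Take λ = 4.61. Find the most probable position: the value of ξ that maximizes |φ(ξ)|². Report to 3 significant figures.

The maximum of |φ(ξ)|² occurs where its derivative vanishes.
Solving yields ξ = 3·λ.
With λ = 4.61, the most probable position is 13.83.

ξ ≈ 13.8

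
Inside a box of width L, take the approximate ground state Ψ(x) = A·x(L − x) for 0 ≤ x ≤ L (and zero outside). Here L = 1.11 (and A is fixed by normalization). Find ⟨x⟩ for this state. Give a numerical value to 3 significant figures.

⟨x⟩ ≈ 0.555

The expectation value is the |Ψ|²-weighted average of x: ∫ x|Ψ|² dx.
Expanding the polynomial and integrating term by term, evaluating both integrals, ⟨x⟩ = L/2.
Putting L = 1.11 gives 0.5550.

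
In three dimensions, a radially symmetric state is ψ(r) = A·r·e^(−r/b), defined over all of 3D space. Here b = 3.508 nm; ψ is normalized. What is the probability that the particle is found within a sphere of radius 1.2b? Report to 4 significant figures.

Integrate the radial probability density 4πr²|ψ|² over r ≤ 1.2b.
Normalization gives A² = 1/(3·π·b^5).
In terms of u = r/b (A², 4π and the length scale all cancel between numerator and denominator), P = [∫_{0}^{1.2} u^4·e^(-2·u) du] / [∫_{0}^{∞} u^4·e^(-2·u) du].
Using ∫ u^4·e^(-2·u) du = -(u^4/2 + u^3 + 3·u^2/2 + 3·u/2 + 3/4)·e^(-2·u), the numerator is ≈ 0.0719014 and the denominator is 3/4.
The region integral divided by the full integral gives P = 0.095869.

P ≈ 0.09587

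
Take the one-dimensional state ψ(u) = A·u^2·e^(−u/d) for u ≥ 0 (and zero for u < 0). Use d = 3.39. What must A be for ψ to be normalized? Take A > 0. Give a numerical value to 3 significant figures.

A ≈ 0.0546

Require ∫ |ψ|² du = 1 over the whole domain.
Recall ∫₀^∞ u^m e^(−u/β) du = m!·β^(m+1), the integral (without the A² prefactor) comes out to 3·d^5/4.
Plugging in d = 3.39 yields A = 0.05457.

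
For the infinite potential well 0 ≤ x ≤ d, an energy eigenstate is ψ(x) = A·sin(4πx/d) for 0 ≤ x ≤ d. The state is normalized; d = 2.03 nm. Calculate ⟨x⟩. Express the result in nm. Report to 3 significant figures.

⟨x⟩ ≈ 1.02 nm

By definition ⟨x⟩ = ∫ x |ψ(x)|² dx.
With ∫₀^d sin²(nπx/d) dx = d/2, evaluating both integrals, ⟨x⟩ = d/2.
Putting d = 2.03 gives 1.015.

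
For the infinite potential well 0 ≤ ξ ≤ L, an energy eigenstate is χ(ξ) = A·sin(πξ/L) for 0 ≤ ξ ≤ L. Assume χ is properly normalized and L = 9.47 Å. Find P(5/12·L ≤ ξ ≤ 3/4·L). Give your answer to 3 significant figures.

The probability is P = ∫ |χ|² dξ over [5/12·L, 3/4·L].
Since A² = 1/(L/2), this is the region integral divided by the full normalization integral.
Substituting u = ξ/L, A² and the length scale cancel in the ratio: P = ∫_{5/12}^{3/4} sin(π·u)^2 du / ∫_{0}^{1} sin(π·u)^2 du.
With ∫ sin(π·u)^2 du = u/2 - sin(2·π·u)/(4·π) + C, the region integral is 3/(8·π) + 1/6 and the full one is 1/2.
This works out to P = (9 + 4·π)/(12·π).

P ≈ 0.572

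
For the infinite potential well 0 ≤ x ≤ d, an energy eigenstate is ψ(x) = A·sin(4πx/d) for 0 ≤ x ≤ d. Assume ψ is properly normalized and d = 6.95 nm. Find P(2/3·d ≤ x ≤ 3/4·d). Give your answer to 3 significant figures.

P ≈ 0.0489

P = ∫_{2/3·d}^{3/4·d} |ψ(x)|² dx.
With A² fixed by ∫|ψ|² = 1, i.e. A² = (d/2)^(−1), substitute and integrate.
In terms of u = x/d (A² and the length scale cancel between numerator and denominator), P = [∫_{2/3}^{3/4} sin(4·π·u)^2 du] / [∫_{0}^{1} sin(4·π·u)^2 du].
With ∫ sin(4·π·u)^2 du = u/2 - sin(4·π·u)·cos(4·π·u)/(8·π) + C, the region integral is -√(3)/(32·π) + 1/24 and the full one is 1/2.
The result is P = (-√(3)/16 + π/12)/π.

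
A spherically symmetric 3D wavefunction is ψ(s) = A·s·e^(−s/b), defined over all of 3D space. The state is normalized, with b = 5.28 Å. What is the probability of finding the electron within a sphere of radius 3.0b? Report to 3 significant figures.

P ≈ 0.715

With dV = 4πs²ds, the probability is ∫|ψ|² dV over s ≤ 3.0b.
A² is fixed by ∫₀^∞ 4πs²|ψ|² ds = 1, i.e. A² = (3·π·b^5)^(−1).
Let u = s/b; then A², 4π and the length scale all cancel, so P = ∫_{0}^{3.0} u^4·e^(-2·u) du ÷ ∫_{0}^{∞} u^4·e^(-2·u) du.
An antiderivative of u^4·e^(-2·u) is -(u^4/2 + u^3 + 3·u^2/2 + 3·u/2 + 3/4)·e^(-2·u); evaluating from 0 to 3.0 gives 3/4 - 345·e^(-6)/4, while the full integral is 3/4.
Taking the ratio yields P = 0.7149.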